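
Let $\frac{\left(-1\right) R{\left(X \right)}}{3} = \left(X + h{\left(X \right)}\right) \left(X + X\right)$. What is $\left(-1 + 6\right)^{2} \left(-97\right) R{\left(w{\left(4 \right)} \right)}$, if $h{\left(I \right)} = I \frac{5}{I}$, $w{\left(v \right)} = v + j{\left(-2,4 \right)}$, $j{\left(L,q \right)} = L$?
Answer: $203700$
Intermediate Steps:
$w{\left(v \right)} = -2 + v$ ($w{\left(v \right)} = v - 2 = -2 + v$)
$h{\left(I \right)} = 5$
$R{\left(X \right)} = - 6 X \left(5 + X\right)$ ($R{\left(X \right)} = - 3 \left(X + 5\right) \left(X + X\right) = - 3 \left(5 + X\right) 2 X = - 3 \cdot 2 X \left(5 + X\right) = - 6 X \left(5 + X\right)$)
$\left(-1 + 6\right)^{2} \left(-97\right) R{\left(w{\left(4 \right)} \right)} = \left(-1 + 6\right)^{2} \left(-97\right) \left(- 6 \left(-2 + 4\right) \left(5 + \left(-2 + 4\right)\right)\right) = 5^{2} \left(-97\right) \left(\left(-6\right) 2 \left(5 + 2\right)\right) = 25 \left(-97\right) \left(\left(-6\right) 2 \cdot 7\right) = \left(-2425\right) \left(-84\right) = 203700$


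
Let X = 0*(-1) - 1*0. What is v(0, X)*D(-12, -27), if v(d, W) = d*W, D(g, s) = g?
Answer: 0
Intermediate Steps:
X = 0 (X = 0 + 0 = 0)
v(d, W) = W*d
v(0, X)*D(-12, -27) = (0*0)*(-12) = 0*(-12) = 0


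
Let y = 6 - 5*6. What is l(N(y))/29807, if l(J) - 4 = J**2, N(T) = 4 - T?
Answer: 788/29807 ≈ 0.026437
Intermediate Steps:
y = -24 (y = 6 - 30 = -24)
l(J) = 4 + J**2
l(N(y))/29807 = (4 + (4 - 1*(-24))**2)/29807 = (4 + (4 + 24)**2)*(1/29807) = (4 + 28**2)*(1/29807) = (4 + 784)*(1/29807) = 788*(1/29807) = 788/29807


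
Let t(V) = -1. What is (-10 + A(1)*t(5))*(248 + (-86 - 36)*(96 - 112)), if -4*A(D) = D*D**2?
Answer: -21450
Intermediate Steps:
A(D) = -D**3/4 (A(D) = -D*D**2/4 = -D**3/4)
(-10 + A(1)*t(5))*(248 + (-86 - 36)*(96 - 112)) = (-10 - 1/4*1**3*(-1))*(248 + (-86 - 36)*(96 - 112)) = (-10 - 1/4*1*(-1))*(248 - 122*(-16)) = (-10 - 1/4*(-1))*(248 + 1952) = (-10 + 1/4)*2200 = -39/4*2200 = -21450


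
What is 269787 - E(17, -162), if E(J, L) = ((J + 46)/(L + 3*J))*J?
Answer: 9982476/37 ≈ 2.6980e+5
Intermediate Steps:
E(J, L) = J*(46 + J)/(L + 3*J) (E(J, L) = ((46 + J)/(L + 3*J))*J = J*(46 + J)/(L + 3*J))
269787 - E(17, -162) = 269787 - 17*(46 + 17)/(-162 + 3*17) = 269787 - 17*63/(-162 + 51) = 269787 - 17*63/(-111) = 269787 - 17*(-1)*63/111 = 269787 - 1*(-357/37) = 269787 + 357/37 = 9982476/37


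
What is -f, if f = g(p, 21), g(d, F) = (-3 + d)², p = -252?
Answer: -65025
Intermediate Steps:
f = 65025 (f = (-3 - 252)² = (-255)² = 65025)
-f = -1*65025 = -65025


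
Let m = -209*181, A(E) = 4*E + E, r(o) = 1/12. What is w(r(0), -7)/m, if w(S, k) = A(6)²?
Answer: -900/37829 ≈ -0.023791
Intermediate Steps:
r(o) = 1/12
A(E) = 5*E
w(S, k) = 900 (w(S, k) = (5*6)² = 30² = 900)
m = -37829
w(r(0), -7)/m = 900/(-37829) = 900*(-1/37829) = -900/37829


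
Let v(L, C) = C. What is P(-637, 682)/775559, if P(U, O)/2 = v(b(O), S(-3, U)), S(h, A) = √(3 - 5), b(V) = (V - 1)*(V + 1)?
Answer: 2*I*√2/775559 ≈ 3.647e-6*I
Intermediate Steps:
b(V) = (1 + V)*(-1 + V) (b(V) = (-1 + V)*(1 + V) = (1 + V)*(-1 + V))
S(h, A) = I*√2 (S(h, A) = √(-2) = I*√2)
P(U, O) = 2*I*√2 (P(U, O) = 2*(I*√2) = 2*I*√2)
P(-637, 682)/775559 = (2*I*√2)/775559 = (2*I*√2)*(1/775559) = 2*I*√2/775559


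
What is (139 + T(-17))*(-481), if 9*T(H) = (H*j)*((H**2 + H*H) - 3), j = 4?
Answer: 18205369/9 ≈ 2.0228e+6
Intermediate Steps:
T(H) = 4*H*(-3 + 2*H**2)/9 (T(H) = ((H*4)*((H**2 + H*H) - 3))/9 = ((4*H)*((H**2 + H**2) - 3))/9 = ((4*H)*(2*H**2 - 3))/9 = ((4*H)*(-3 + 2*H**2))/9 = (4*H*(-3 + 2*H**2))/9 = 4*H*(-3 + 2*H**2)/9)
(139 + T(-17))*(-481) = (139 + (4/9)*(-17)*(-3 + 2*(-17)**2))*(-481) = (139 + (4/9)*(-17)*(-3 + 2*289))*(-481) = (139 + (4/9)*(-17)*(-3 + 578))*(-481) = (139 + (4/9)*(-17)*575)*(-481) = (139 - 39100/9)*(-481) = -37849/9*(-481) = 18205369/9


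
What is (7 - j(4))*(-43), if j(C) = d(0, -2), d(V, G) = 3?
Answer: -172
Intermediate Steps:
j(C) = 3
(7 - j(4))*(-43) = (7 - 1*3)*(-43) = (7 - 3)*(-43) = 4*(-43) = -172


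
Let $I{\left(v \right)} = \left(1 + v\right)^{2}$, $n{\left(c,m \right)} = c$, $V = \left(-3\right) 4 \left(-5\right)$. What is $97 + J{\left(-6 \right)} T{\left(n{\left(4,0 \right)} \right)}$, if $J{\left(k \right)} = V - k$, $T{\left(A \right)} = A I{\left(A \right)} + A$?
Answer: $6961$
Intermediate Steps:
$V = 60$ ($V = \left(-12\right) \left(-5\right) = 60$)
$T{\left(A \right)} = A + A \left(1 + A\right)^{2}$ ($T{\left(A \right)} = A \left(1 + A\right)^{2} + A = A + A \left(1 + A\right)^{2}$)
$J{\left(k \right)} = 60 - k$
$97 + J{\left(-6 \right)} T{\left(n{\left(4,0 \right)} \right)} = 97 + \left(60 - -6\right) 4 \left(1 + \left(1 + 4\right)^{2}\right) = 97 + \left(60 + 6\right) 4 \left(1 + 5^{2}\right) = 97 + 66 \cdot 4 \left(1 + 25\right) = 97 + 66 \cdot 4 \cdot 26 = 97 + 66 \cdot 104 = 97 + 6864 = 6961$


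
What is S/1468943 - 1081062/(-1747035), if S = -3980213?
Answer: -596172551221/285143870445 ≈ -2.0908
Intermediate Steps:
S/1468943 - 1081062/(-1747035) = -3980213/1468943 - 1081062/(-1747035) = -3980213*1/1468943 - 1081062*(-1/1747035) = -3980213/1468943 + 120118/194115 = -596172551221/285143870445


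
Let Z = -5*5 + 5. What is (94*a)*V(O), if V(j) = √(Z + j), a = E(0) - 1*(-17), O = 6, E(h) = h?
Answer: 1598*I*√14 ≈ 5979.2*I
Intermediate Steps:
Z = -20 (Z = -25 + 5 = -20)
a = 17 (a = 0 - 1*(-17) = 0 + 17 = 17)
V(j) = √(-20 + j)
(94*a)*V(O) = (94*17)*√(-20 + 6) = 1598*√(-14) = 1598*(I*√14) = 1598*I*√14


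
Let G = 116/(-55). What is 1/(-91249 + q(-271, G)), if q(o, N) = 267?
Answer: -1/90982 ≈ -1.0991e-5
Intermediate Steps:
G = -116/55 (G = 116*(-1/55) = -116/55 ≈ -2.1091)
1/(-91249 + q(-271, G)) = 1/(-91249 + 267) = 1/(-90982) = -1/90982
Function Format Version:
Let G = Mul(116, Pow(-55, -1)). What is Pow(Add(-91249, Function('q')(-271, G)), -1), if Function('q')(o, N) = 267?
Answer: Rational(-1, 90982) ≈ -1.0991e-5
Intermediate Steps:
G = Rational(-116, 55) (G = Mul(116, Rational(-1, 55)) = Rational(-116, 55) ≈ -2.1091)
Pow(Add(-91249, Function('q')(-271, G)), -1) = Pow(Add(-91249, 267), -1) = Pow(-90982, -1) = Rational(-1, 90982)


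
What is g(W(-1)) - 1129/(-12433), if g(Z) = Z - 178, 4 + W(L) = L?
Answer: -2274110/12433 ≈ -182.91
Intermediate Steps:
W(L) = -4 + L
g(Z) = -178 + Z
g(W(-1)) - 1129/(-12433) = (-178 + (-4 - 1)) - 1129/(-12433) = (-178 - 5) - 1129*(-1)/12433 = -183 - 1*(-1129/12433) = -183 + 1129/12433 = -2274110/12433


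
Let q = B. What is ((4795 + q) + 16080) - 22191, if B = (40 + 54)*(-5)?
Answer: -1786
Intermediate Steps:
B = -470 (B = 94*(-5) = -470)
q = -470
((4795 + q) + 16080) - 22191 = ((4795 - 470) + 16080) - 22191 = (4325 + 16080) - 22191 = 20405 - 22191 = -1786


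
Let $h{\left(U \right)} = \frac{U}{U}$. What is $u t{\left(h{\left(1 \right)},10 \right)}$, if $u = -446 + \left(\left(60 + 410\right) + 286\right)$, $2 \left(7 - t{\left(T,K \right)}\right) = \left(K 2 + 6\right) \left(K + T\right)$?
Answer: $-42160$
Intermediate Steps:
$h{\left(U \right)} = 1$
$t{\left(T,K \right)} = 7 - \frac{\left(6 + 2 K\right) \left(K + T\right)}{2}$ ($t{\left(T,K \right)} = 7 - \frac{\left(K 2 + 6\right) \left(K + T\right)}{2} = 7 - \frac{\left(2 K + 6\right) \left(K + T\right)}{2} = 7 - \frac{\left(6 + 2 K\right) \left(K + T\right)}{2}$)
$u = 310$ ($u = -446 + \left(470 + 286\right) = -446 + 756 = 310$)
$u t{\left(h{\left(1 \right)},10 \right)} = 310 \left(7 - 10^{2} - 30 - 3 - 10 \cdot 1\right) = 310 \left(7 - 100 - 30 - 3 - 10\right) = 310 \left(-136\right) = -42160$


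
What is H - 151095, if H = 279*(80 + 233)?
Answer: -63768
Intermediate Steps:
H = 87327 (H = 279*313 = 87327)
H - 151095 = 87327 - 151095 = -63768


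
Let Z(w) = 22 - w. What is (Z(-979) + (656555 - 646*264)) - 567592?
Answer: -80580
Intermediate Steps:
(Z(-979) + (656555 - 646*264)) - 567592 = ((22 - 1*(-979)) + (656555 - 646*264)) - 567592 = ((22 + 979) + (656555 - 1*170544)) - 567592 = (1001 + (656555 - 170544)) - 567592 = (1001 + 486011) - 567592 = 487012 - 567592 = -80580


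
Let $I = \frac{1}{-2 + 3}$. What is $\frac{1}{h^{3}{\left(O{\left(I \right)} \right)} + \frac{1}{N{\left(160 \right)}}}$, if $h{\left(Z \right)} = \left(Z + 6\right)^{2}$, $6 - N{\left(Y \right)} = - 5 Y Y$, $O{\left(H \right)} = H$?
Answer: $\frac{128006}{15059777895} \approx 8.4999 \cdot 10^{-6}$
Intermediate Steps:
$I = 1$ ($I = 1^{-1} = 1$)
$N{\left(Y \right)} = 6 + 5 Y^{2}$ ($N{\left(Y \right)} = 6 - - 5 Y Y = 6 - - 5 Y^{2} = 6 + 5 Y^{2}$)
$h{\left(Z \right)} = \left(6 + Z\right)^{2}$
$\frac{1}{h^{3}{\left(O{\left(I \right)} \right)} + \frac{1}{N{\left(160 \right)}}} = \frac{1}{\left(\left(6 + 1\right)^{2}\right)^{3} + \frac{1}{6 + 5 \cdot 160^{2}}} = \frac{1}{\left(7^{2}\right)^{3} + \frac{1}{6 + 5 \cdot 25600}} = \frac{1}{49^{3} + \frac{1}{6 + 128000}} = \frac{1}{117649 + \frac{1}{128006}} = \frac{1}{\frac{15059777895}{128006}} = \frac{128006}{15059777895}$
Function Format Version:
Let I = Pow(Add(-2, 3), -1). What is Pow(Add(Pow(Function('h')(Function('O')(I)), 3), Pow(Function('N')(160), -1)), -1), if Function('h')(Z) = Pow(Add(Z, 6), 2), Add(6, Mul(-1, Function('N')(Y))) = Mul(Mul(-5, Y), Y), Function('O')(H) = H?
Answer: Rational(128006, 15059777895) ≈ 8.4999e-6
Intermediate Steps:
I = 1 (I = Pow(1, -1) = 1)
Function('N')(Y) = Add(6, Mul(5, Pow(Y, 2))) (Function('N')(Y) = Add(6, Mul(-1, Mul(Mul(-5, Y), Y))) = Add(6, Mul(-1, Mul(-5, Pow(Y, 2)))) = Add(6, Mul(5, Pow(Y, 2))))
Function('h')(Z) = Pow(Add(6, Z), 2)
Pow(Add(Pow(Function('h')(Function('O')(I)), 3), Pow(Function('N')(160), -1)), -1) = Pow(Add(Pow(Pow(Add(6, 1), 2), 3), Pow(Add(6, Mul(5, Pow(160, 2))), -1)), -1) = Pow(Add(Pow(Pow(7, 2), 3), Pow(Add(6, Mul(5, 25600)), -1)), -1) = Pow(Add(Pow(49, 3), Pow(Add(6, 128000), -1)), -1) = Pow(Add(117649, Pow(128006, -1)), -1) = Pow(Add(117649, Rational(1, 128006)), -1) = Pow(Rational(15059777895, 128006), -1) = Rational(128006, 15059777895)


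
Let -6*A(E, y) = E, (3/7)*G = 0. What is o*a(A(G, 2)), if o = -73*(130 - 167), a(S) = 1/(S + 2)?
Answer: 2701/2 ≈ 1350.5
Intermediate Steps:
G = 0 (G = (7/3)*0 = 0)
A(E, y) = -E/6
a(S) = 1/(2 + S)
o = 2701 (o = -73*(-37) = 2701)
o*a(A(G, 2)) = 2701/(2 - 1/6*0) = 2701/(2 + 0) = 2701/2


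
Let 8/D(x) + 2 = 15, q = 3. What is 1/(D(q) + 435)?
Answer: 13/5663 ≈ 0.0022956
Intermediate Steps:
D(x) = 8/13 (D(x) = 8/(-2 + 15) = 8/13)
1/(D(q) + 435) = 1/(8/13 + 435) = 1/(5663/13) = 13/5663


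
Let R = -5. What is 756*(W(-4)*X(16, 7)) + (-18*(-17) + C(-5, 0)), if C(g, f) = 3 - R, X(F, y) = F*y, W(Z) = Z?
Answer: -338374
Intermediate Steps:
C(g, f) = 8 (C(g, f) = 3 - 1*(-5) = 3 + 5 = 8)
756*(W(-4)*X(16, 7)) + (-18*(-17) + C(-5, 0)) = 756*(-64*7) + (-18*(-17) + 8) = 756*(-4*112) + (306 + 8) = 756*(-448) + 314 = -338688 + 314 = -338374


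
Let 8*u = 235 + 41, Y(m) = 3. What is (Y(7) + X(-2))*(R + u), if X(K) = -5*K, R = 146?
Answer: 4693/2 ≈ 2346.5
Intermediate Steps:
u = 69/2 (u = (235 + 41)/8 = (⅛)*276 = 69/2 ≈ 34.500)
(Y(7) + X(-2))*(R + u) = (3 - 5*(-2))*(146 + 69/2) = (3 + 10)*(361/2) = 13*(361/2) = 4693/2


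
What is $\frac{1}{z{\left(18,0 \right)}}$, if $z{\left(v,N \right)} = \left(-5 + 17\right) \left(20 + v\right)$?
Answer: $\frac{1}{456} \approx 0.002193$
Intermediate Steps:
$z{\left(v,N \right)} = 240 + 12 v$ ($z{\left(v,N \right)} = 12 \left(20 + v\right) = 240 + 12 v$)
$\frac{1}{z{\left(18,0 \right)}} = \frac{1}{240 + 12 \cdot 18} = \frac{1}{240 + 216} = \frac{1}{456}$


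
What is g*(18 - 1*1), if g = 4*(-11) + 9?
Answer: -595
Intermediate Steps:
g = -35 (g = -44 + 9 = -35)
g*(18 - 1*1) = -35*(18 - 1*1) = -35*(18 - 1) = -35*17 = -595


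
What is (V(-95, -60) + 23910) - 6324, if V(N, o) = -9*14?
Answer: 17460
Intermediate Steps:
V(N, o) = -126
(V(-95, -60) + 23910) - 6324 = (-126 + 23910) - 6324 = 23784 - 6324 = 17460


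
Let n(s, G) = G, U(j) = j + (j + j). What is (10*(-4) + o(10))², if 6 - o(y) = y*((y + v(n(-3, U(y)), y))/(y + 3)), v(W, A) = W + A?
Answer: 887364/169 ≈ 5250.7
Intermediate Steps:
U(j) = 3*j (U(j) = j + 2*j = 3*j)
v(W, A) = A + W
o(y) = 6 - 5*y²/(3 + y) (o(y) = 6 - y*(y + (y + 3*y))/(y + 3) = 6 - y*(y + 4*y)/(3 + y) = 6 - y*(5*y)/(3 + y) = 6 - y*5*y/(3 + y) = 6 - 5*y²/(3 + y))
(10*(-4) + o(10))² = (10*(-4) + (18 - 5*10² + 6*10)/(3 + 10))² = (-40 + (18 - 5*100 + 60)/13)² = (-40 + (18 - 500 + 60)/13)² = (-40 + (1/13)*(-422))² = (-40 - 422/13)² = (-942/13)² = 887364/169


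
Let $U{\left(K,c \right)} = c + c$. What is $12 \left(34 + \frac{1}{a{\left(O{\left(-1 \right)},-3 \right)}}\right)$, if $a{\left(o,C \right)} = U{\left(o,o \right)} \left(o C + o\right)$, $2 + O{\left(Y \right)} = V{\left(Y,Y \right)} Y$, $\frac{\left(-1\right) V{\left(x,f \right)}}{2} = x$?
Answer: $\frac{6525}{16} \approx 407.81$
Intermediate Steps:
$U{\left(K,c \right)} = 2 c$
$V{\left(x,f \right)} = - 2 x$
$O{\left(Y \right)} = -2 - 2 Y^{2}$ ($O{\left(Y \right)} = -2 + - 2 Y Y = -2 - 2 Y^{2}$)
$a{\left(o,C \right)} = 2 o \left(o + C o\right)$ ($a{\left(o,C \right)} = 2 o \left(o C + o\right) = 2 o \left(C o + o\right) = 2 o \left(o + C o\right)$)
$12 \left(34 + \frac{1}{a{\left(O{\left(-1 \right)},-3 \right)}}\right) = 12 \left(34 + \frac{1}{2 \left(-2 - 2 \left(-1\right)^{2}\right)^{2} \left(1 - 3\right)}\right) = 12 \left(34 + \frac{1}{2 \left(-2 - 2\right)^{2} \left(-2\right)}\right) = 12 \left(34 + \frac{1}{2 \left(-4\right)^{2} \left(-2\right)}\right) = 12 \left(34 + \frac{1}{2 \cdot 16 \left(-2\right)}\right) = 12 \left(34 + \frac{1}{-64}\right) = 12 \left(34 - \frac{1}{64}\right) = 12 \cdot \frac{2175}{64} = \frac{6525}{16}$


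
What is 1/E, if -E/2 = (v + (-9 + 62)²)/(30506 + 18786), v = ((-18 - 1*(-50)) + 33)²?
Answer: -12323/3517 ≈ -3.5038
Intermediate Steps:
v = 4225 (v = ((-18 + 50) + 33)² = (32 + 33)² = 65² = 4225)
E = -3517/12323 (E = -2*(4225 + (-9 + 62)²)/(30506 + 18786) = -2*(4225 + 53²)/49292 = -2*(4225 + 2809)/49292 = -14068/49292 = -2*3517/24646 = -3517/12323 ≈ -0.28540)
1/E = 1/(-3517/12323) = -12323/3517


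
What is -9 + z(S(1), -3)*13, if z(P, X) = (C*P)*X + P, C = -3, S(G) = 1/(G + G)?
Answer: 56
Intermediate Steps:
S(G) = 1/(2*G)
z(P, X) = P - 3*P*X (z(P, X) = (-3*P)*X + P = -3*P*X + P = P - 3*P*X)
-9 + z(S(1), -3)*13 = -9 + (((½)/1)*(1 - 3*(-3)))*13 = -9 + (((½)*1)*(1 + 9))*13 = -9 + ((½)*10)*13 = -9 + 5*13 = -9 + 65 = 56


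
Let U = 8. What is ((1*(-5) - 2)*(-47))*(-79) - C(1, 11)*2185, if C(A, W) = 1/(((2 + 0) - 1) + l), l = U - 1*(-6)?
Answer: -78410/3 ≈ -26137.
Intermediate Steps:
l = 14 (l = 8 - 1*(-6) = 8 + 6 = 14)
C(A, W) = 1/15 (C(A, W) = 1/(((2 + 0) - 1) + 14) = 1/((2 - 1) + 14) = 1/(1 + 14) = 1/15)
((1*(-5) - 2)*(-47))*(-79) - C(1, 11)*2185 = ((1*(-5) - 2)*(-47))*(-79) - 2185/15 = ((-5 - 2)*(-47))*(-79) - 1*437/3 = -7*(-47)*(-79) - 437/3 = 329*(-79) - 437/3 = -25991 - 437/3 = -78410/3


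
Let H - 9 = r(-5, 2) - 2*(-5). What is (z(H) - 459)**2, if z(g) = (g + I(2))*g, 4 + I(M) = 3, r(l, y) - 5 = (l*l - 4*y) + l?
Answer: 641601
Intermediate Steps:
r(l, y) = 5 + l + l**2 - 4*y (r(l, y) = 5 + ((l*l - 4*y) + l) = 5 + ((l**2 - 4*y) + l) = 5 + (l + l**2 - 4*y) = 5 + l + l**2 - 4*y)
H = 36 (H = 9 + ((5 - 5 + (-5)**2 - 4*2) - 2*(-5)) = 9 + ((5 - 5 + 25 - 8) + 10) = 9 + (17 + 10) = 9 + 27 = 36)
I(M) = -1 (I(M) = -4 + 3 = -1)
z(g) = g*(-1 + g) (z(g) = (g - 1)*g = (-1 + g)*g = g*(-1 + g))
(z(H) - 459)**2 = (36*(-1 + 36) - 459)**2 = (36*35 - 459)**2 = (1260 - 459)**2 = 801**2 = 641601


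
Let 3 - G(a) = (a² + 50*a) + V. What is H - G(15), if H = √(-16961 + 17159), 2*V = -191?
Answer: 1753/2 + 3*√22 ≈ 890.57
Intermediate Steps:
V = -191/2 (V = (½)*(-191) = -191/2 ≈ -95.500)
H = 3*√22 (H = √198 = 3*√22 ≈ 14.071)
G(a) = 197/2 - a² - 50*a (G(a) = 3 - ((a² + 50*a) - 191/2) = 3 - (-191/2 + a² + 50*a) = 3 + (191/2 - a² - 50*a) = 197/2 - a² - 50*a)
H - G(15) = 3*√22 - (197/2 - 1*15² - 50*15) = 3*√22 - (197/2 - 1*225 - 750) = 3*√22 - (197/2 - 225 - 750) = 3*√22 - 1*(-1753/2) = 3*√22 + 1753/2 = 1753/2 + 3*√22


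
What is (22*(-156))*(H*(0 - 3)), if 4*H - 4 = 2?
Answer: 15444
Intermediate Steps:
H = 3/2 (H = 1 + (¼)*2 = 1 + ½ = 3/2 ≈ 1.5000)
(22*(-156))*(H*(0 - 3)) = (22*(-156))*(3*(0 - 3)/2) = -5148*(-3) = -3432*(-9/2) = 15444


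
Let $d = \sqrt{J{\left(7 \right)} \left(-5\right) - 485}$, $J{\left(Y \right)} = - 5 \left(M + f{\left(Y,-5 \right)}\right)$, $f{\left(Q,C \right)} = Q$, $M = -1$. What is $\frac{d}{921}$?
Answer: $\frac{i \sqrt{335}}{921} \approx 0.019873 i$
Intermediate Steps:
$J{\left(Y \right)} = 5 - 5 Y$ ($J{\left(Y \right)} = - 5 \left(-1 + Y\right) = 5 - 5 Y$)
$d = i \sqrt{335}$ ($d = \sqrt{\left(5 - 35\right) \left(-5\right) - 485} = \sqrt{\left(-30\right) \left(-5\right) - 485} = \sqrt{150 - 485} = \sqrt{-335} = i \sqrt{335} \approx 18.303 i$)
$\frac{d}{921} = \frac{i \sqrt{335}}{921}$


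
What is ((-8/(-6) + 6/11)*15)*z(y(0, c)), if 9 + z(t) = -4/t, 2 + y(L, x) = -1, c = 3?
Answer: -7130/33 ≈ -216.06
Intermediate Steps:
y(L, x) = -3 (y(L, x) = -2 - 1 = -3)
z(t) = -9 - 4/t
((-8/(-6) + 6/11)*15)*z(y(0, c)) = ((-8/(-6) + 6/11)*15)*(-9 - 4/(-3)) = ((-8*(-⅙) + 6*(1/11))*15)*(-9 - 4*(-⅓)) = ((4/3 + 6/11)*15)*(-9 + 4/3) = ((62/33)*15)*(-23/3) = (310/11)*(-23/3) = -7130/33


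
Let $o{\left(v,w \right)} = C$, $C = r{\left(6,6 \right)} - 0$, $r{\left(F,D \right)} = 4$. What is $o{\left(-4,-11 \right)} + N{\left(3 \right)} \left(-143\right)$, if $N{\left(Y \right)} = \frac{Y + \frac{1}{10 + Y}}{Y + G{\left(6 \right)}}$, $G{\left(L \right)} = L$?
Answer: $- \frac{404}{9} \approx -44.889$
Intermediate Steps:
$C = 4$ ($C = 4 - 0 = 4 + 0 = 4$)
$o{\left(v,w \right)} = 4$
$N{\left(Y \right)} = \frac{Y + \frac{1}{10 + Y}}{6 + Y}$ ($N{\left(Y \right)} = \frac{Y + \frac{1}{10 + Y}}{Y + 6} = \frac{Y + \frac{1}{10 + Y}}{6 + Y}$)
$o{\left(-4,-11 \right)} + N{\left(3 \right)} \left(-143\right) = 4 + \frac{1 + 3^{2} + 10 \cdot 3}{60 + 3^{2} + 16 \cdot 3} \left(-143\right) = 4 + \frac{1 + 9 + 30}{60 + 9 + 48} \left(-143\right) = 4 + \frac{1}{117} \cdot 40 \left(-143\right) = 4 + \frac{40}{117} \left(-143\right) = 4 - \frac{440}{9} = - \frac{404}{9}$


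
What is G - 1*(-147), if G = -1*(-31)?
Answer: 178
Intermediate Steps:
G = 31
G - 1*(-147) = 31 - 1*(-147) = 31 + 147 = 178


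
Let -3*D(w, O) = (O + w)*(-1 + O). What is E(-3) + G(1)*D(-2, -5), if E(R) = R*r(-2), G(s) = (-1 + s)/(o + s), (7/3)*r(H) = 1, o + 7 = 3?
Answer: -9/7 ≈ -1.2857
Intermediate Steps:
o = -4 (o = -7 + 3 = -4)
r(H) = 3/7 (r(H) = (3/7)*1 = 3/7)
G(s) = (-1 + s)/(-4 + s)
D(w, O) = -(-1 + O)*(O + w)/3 (D(w, O) = -(O + w)*(-1 + O)/3 = -(-1 + O)*(O + w)/3)
E(R) = 3*R/7 (E(R) = R*(3/7) = 3*R/7)
E(-3) + G(1)*D(-2, -5) = (3/7)*(-3) + ((-1 + 1)/(-4 + 1))*(-1/3*(-5)**2 + (1/3)*(-5) + (1/3)*(-2) - 1/3*(-5)*(-2)) = -9/7 + (0/(-3))*(-1/3*25 - 5/3 - 2/3 - 10/3) = -9/7 + (-1/3*0)*(-25/3 - 5/3 - 2/3 - 10/3) = -9/7 + 0*(-14) = -9/7 + 0 = -9/7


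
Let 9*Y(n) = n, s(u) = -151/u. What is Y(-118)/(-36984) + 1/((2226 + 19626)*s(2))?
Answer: 5398517/15254291196 ≈ 0.00035390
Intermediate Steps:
Y(n) = n/9
Y(-118)/(-36984) + 1/((2226 + 19626)*s(2)) = ((1/9)*(-118))/(-36984) + 1/((2226 + 19626)*((-151/2))) = -118/9*(-1/36984) + 1/(21852*((-151*1/2))) = 59/166428 + 1/(21852*(-151/2)) = 59/166428 + (1/21852)*(-2/151) = 59/166428 - 1/1649826 = 5398517/15254291196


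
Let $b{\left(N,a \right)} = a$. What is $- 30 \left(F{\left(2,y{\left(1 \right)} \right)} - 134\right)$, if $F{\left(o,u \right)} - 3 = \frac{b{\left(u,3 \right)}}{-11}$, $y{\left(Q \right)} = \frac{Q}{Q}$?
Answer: $\frac{43320}{11} \approx 3938.2$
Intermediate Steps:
$y{\left(Q \right)} = 1$
$F{\left(o,u \right)} = \frac{30}{11}$ ($F{\left(o,u \right)} = 3 + \frac{3}{-11} = 3 + 3 \left(- \frac{1}{11}\right) = 3 - \frac{3}{11} = \frac{30}{11}$)
$- 30 \left(F{\left(2,y{\left(1 \right)} \right)} - 134\right) = - 30 \left(\frac{30}{11} - 134\right) = \left(-30\right) \left(- \frac{1444}{11}\right) = \frac{43320}{11}$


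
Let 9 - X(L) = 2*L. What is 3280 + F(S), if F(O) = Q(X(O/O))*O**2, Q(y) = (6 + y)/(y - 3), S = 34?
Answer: 7037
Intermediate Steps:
X(L) = 9 - 2*L
Q(y) = (6 + y)/(-3 + y)
F(O) = 13*O**2/4 (F(O) = ((6 + (9 - 2*O/O))/(-3 + (9 - 2*O/O)))*O**2 = ((6 + (9 - 2*1))/(-3 + (9 - 2*1)))*O**2 = ((6 + (9 - 2))/(-3 + (9 - 2)))*O**2 = ((6 + 7)/(-3 + 7))*O**2 = (13/4)*O**2 = ((1/4)*13)*O**2 = 13*O**2/4)
3280 + F(S) = 3280 + (13/4)*34**2 = 3280 + (13/4)*1156 = 3280 + 3757 = 7037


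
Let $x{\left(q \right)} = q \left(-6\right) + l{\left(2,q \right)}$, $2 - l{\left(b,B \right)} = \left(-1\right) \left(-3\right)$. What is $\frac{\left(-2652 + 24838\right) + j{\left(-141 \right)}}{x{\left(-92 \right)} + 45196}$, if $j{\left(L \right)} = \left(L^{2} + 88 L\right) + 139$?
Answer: $\frac{29798}{45747} \approx 0.65137$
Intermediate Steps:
$l{\left(b,B \right)} = -1$ ($l{\left(b,B \right)} = 2 - \left(-1\right) \left(-3\right) = 2 - 3 = -1$)
$x{\left(q \right)} = -1 - 6 q$ ($x{\left(q \right)} = q \left(-6\right) - 1 = - 6 q - 1 = -1 - 6 q$)
$j{\left(L \right)} = 139 + L^{2} + 88 L$
$\frac{\left(-2652 + 24838\right) + j{\left(-141 \right)}}{x{\left(-92 \right)} + 45196} = \frac{\left(-2652 + 24838\right) + \left(139 + \left(-141\right)^{2} + 88 \left(-141\right)\right)}{\left(-1 - -552\right) + 45196} = \frac{22186 + \left(139 + 19881 - 12408\right)}{\left(-1 + 552\right) + 45196} = \frac{22186 + 7612}{551 + 45196} = \frac{29798}{45747}$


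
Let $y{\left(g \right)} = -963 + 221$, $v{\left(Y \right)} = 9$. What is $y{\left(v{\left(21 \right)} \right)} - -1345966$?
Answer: $1345224$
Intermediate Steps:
$y{\left(g \right)} = -742$
$y{\left(v{\left(21 \right)} \right)} - -1345966 = -742 - -1345966 = -742 + 1345966 = 1345224$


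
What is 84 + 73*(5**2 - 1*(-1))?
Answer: 1982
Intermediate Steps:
84 + 73*(5**2 - 1*(-1)) = 84 + 73*(25 + 1) = 84 + 73*26 = 84 + 1898 = 1982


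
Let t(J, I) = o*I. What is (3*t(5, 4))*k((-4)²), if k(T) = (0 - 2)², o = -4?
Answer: -192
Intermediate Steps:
t(J, I) = -4*I
k(T) = 4 (k(T) = (-2)² = 4)
(3*t(5, 4))*k((-4)²) = (3*(-4*4))*4 = (3*(-16))*4 = -48*4 = -192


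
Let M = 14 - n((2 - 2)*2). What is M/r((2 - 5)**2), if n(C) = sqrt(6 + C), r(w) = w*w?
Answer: 14/81 - sqrt(6)/81 ≈ 0.14260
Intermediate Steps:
r(w) = w**2
M = 14 - sqrt(6) (M = 14 - sqrt(6 + (2 - 2)*2) = 14 - sqrt(6 + 0*2) = 14 - sqrt(6 + 0) = 14 - sqrt(6) ≈ 11.551)
M/r((2 - 5)**2) = (14 - sqrt(6))/(((2 - 5)**2)**2) = (14 - sqrt(6))/(((-3)**2)**2) = (14 - sqrt(6))/(9**2) = (14 - sqrt(6))/81 = 14/81 - sqrt(6)/81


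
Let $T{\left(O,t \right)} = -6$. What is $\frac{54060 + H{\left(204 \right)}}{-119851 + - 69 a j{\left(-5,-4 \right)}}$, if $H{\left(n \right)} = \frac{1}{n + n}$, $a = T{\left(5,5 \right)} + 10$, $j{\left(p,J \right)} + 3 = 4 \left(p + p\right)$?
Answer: $- \frac{22056481}{44057064} \approx -0.50063$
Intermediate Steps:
$j{\left(p,J \right)} = -3 + 8 p$ ($j{\left(p,J \right)} = -3 + 4 \left(p + p\right) = -3 + 4 \cdot 2 p = -3 + 8 p$)
$a = 4$ ($a = -6 + 10 = 4$)
$H{\left(n \right)} = \frac{1}{2 n}$
$\frac{54060 + H{\left(204 \right)}}{-119851 + - 69 a j{\left(-5,-4 \right)}} = \frac{54060 + \frac{1}{2 \cdot 204}}{-119851 + \left(-69\right) 4 \left(-3 + 8 \left(-5\right)\right)} = \frac{54060 + \frac{1}{2} \cdot \frac{1}{204}}{-119851 - 276 \left(-3 - 40\right)} = \frac{54060 + \frac{1}{408}}{-119851 - -11868} = \frac{22056481}{408 \left(-119851 + 11868\right)} = \frac{22056481}{408 \left(-107983\right)} = \frac{22056481}{408} \left(- \frac{1}{107983}\right) = - \frac{22056481}{44057064}$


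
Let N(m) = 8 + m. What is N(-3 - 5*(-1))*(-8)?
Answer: -80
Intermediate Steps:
N(-3 - 5*(-1))*(-8) = (8 + (-3 - 5*(-1)))*(-8) = (8 + (-3 + 5))*(-8) = (8 + 2)*(-8) = 10*(-8) = -80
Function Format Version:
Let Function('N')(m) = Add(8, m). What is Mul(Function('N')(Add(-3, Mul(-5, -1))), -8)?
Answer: -80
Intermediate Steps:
Mul(Function('N')(Add(-3, Mul(-5, -1))), -8) = Mul(Add(8, Add(-3, Mul(-5, -1))), -8) = Mul(Add(8, Add(-3, 5)), -8) = Mul(Add(8, 2), -8) = Mul(10, -8) = -80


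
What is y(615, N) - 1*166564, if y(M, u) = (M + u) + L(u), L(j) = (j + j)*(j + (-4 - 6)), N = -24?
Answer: -164341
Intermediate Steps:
L(j) = 2*j*(-10 + j) (L(j) = (2*j)*(j - 10) = (2*j)*(-10 + j) = 2*j*(-10 + j))
y(M, u) = M + u + 2*u*(-10 + u) (y(M, u) = (M + u) + 2*u*(-10 + u) = M + u + 2*u*(-10 + u))
y(615, N) - 1*166564 = (615 - 24 + 2*(-24)*(-10 - 24)) - 1*166564 = (615 - 24 + 2*(-24)*(-34)) - 166564 = (615 - 24 + 1632) - 166564 = 2223 - 166564 = -164341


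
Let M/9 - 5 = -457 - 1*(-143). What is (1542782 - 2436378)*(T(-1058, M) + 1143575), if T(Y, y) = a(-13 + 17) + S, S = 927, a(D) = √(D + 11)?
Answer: -1022722409192 - 893596*√15 ≈ -1.0227e+12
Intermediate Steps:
a(D) = √(11 + D)
M = -2781 (M = 45 + 9*(-457 - 1*(-143)) = 45 + 9*(-457 + 143) = 45 + 9*(-314) = 45 - 2826 = -2781)
T(Y, y) = 927 + √15 (T(Y, y) = √(11 + (-13 + 17)) + 927 = √(11 + 4) + 927 = √15 + 927 = 927 + √15)
(1542782 - 2436378)*(T(-1058, M) + 1143575) = (1542782 - 2436378)*((927 + √15) + 1143575) = -893596*(1144502 + √15) = -1022722409192 - 893596*√15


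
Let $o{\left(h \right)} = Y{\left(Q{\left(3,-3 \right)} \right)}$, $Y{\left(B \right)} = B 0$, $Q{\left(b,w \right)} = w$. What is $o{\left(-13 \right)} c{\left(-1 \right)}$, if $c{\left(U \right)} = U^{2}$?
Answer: $0$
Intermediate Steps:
$Y{\left(B \right)} = 0$
$o{\left(h \right)} = 0$
$o{\left(-13 \right)} c{\left(-1 \right)} = 0 \left(-1\right)^{2} = 0 \cdot 1 = 0$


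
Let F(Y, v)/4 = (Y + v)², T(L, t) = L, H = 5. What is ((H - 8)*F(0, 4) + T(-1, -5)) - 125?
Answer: -318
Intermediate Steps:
F(Y, v) = 4*(Y + v)²
((H - 8)*F(0, 4) + T(-1, -5)) - 125 = ((5 - 8)*(4*(0 + 4)²) - 1) - 125 = (-12*4² - 1) - 125 = (-12*16 - 1) - 125 = (-3*64 - 1) - 125 = (-192 - 1) - 125 = -193 - 125 = -318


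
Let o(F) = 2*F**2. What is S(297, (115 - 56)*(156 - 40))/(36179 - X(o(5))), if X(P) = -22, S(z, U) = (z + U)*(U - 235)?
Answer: 15731623/12067 ≈ 1303.7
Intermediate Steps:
S(z, U) = (-235 + U)*(U + z) (S(z, U) = (U + z)*(-235 + U) = (-235 + U)*(U + z))
S(297, (115 - 56)*(156 - 40))/(36179 - X(o(5))) = (((115 - 56)*(156 - 40))**2 - 235*(115 - 56)*(156 - 40) - 235*297 + ((115 - 56)*(156 - 40))*297)/(36179 - 1*(-22)) = ((59*116)**2 - 13865*116 - 69795 + (59*116)*297)/(36179 + 22) = (6844**2 - 235*6844 - 69795 + 6844*297)/36201 = (46840336 - 1608340 - 69795 + 2032668)*(1/36201) = 47194869*(1/36201) = 15731623/12067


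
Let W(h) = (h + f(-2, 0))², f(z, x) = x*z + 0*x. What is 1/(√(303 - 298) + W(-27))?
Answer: 729/531436 - √5/531436 ≈ 0.0013675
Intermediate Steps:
f(z, x) = x*z (f(z, x) = x*z + 0 = x*z)
W(h) = h² (W(h) = (h + 0*(-2))² = (h + 0)² = h²)
1/(√(303 - 298) + W(-27)) = 1/(√(303 - 298) + (-27)²) = 1/(√5 + 729) = 1/(729 + √5)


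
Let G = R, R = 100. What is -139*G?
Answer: -13900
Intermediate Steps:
G = 100
-139*G = -139*100 = -13900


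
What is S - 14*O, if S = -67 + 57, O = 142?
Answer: -1998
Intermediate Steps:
S = -10
S - 14*O = -10 - 14*142 = -10 - 1988 = -1998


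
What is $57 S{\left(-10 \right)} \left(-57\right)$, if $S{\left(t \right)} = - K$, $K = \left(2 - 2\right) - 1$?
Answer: $-3249$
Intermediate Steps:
$K = -1$ ($K = \left(2 - 2\right) - 1 = 0 - 1 = -1$)
$S{\left(t \right)} = 1$ ($S{\left(t \right)} = \left(-1\right) \left(-1\right) = 1$)
$57 S{\left(-10 \right)} \left(-57\right) = 57 \cdot 1 \left(-57\right) = 57 \left(-57\right) = -3249$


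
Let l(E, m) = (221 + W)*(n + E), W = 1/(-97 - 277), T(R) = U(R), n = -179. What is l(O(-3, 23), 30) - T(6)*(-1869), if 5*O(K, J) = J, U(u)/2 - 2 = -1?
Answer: -32541678/935 ≈ -34804.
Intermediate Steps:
U(u) = 2 (U(u) = 4 + 2*(-1) = 4 - 2 = 2)
O(K, J) = J/5
T(R) = 2
W = -1/374 (W = 1/(-374) = -1/374 ≈ -0.0026738)
l(E, m) = -14794887/374 + 82653*E/374 (l(E, m) = (221 - 1/374)*(-179 + E) = 82653*(-179 + E)/374 = -14794887/374 + 82653*E/374)
l(O(-3, 23), 30) - T(6)*(-1869) = (-14794887/374 + 82653*((⅕)*23)/374) - 2*(-1869) = (-14794887/374 + (82653/374)*(23/5)) - 1*(-3738) = (-14794887/374 + 1901019/1870) + 3738 = -36036708/935 + 3738 = -32541678/935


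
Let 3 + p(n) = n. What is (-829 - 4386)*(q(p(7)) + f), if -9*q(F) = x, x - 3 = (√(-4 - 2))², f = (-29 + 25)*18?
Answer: 1121225/3 ≈ 3.7374e+5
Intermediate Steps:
f = -72 (f = -4*18 = -72)
x = -3 (x = 3 + (√(-4 - 2))² = 3 + (√(-6))² = 3 + (I*√6)² = 3 - 6 = -3)
p(n) = -3 + n
q(F) = ⅓ (q(F) = -⅑*(-3) = ⅓)
(-829 - 4386)*(q(p(7)) + f) = (-829 - 4386)*(⅓ - 72) = -5215*(-215/3) = 1121225/3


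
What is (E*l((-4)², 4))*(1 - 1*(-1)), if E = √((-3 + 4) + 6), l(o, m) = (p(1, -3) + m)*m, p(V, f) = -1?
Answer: 24*√7 ≈ 63.498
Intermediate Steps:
l(o, m) = m*(-1 + m) (l(o, m) = (-1 + m)*m = m*(-1 + m))
E = √7 (E = √(1 + 6) = √7 ≈ 2.6458)
(E*l((-4)², 4))*(1 - 1*(-1)) = (√7*(4*(-1 + 4)))*(1 - 1*(-1)) = (√7*(4*3))*(1 + 1) = (√7*12)*2 = (12*√7)*2 = 24*√7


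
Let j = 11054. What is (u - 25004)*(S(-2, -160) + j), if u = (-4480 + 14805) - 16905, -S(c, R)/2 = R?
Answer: -359236416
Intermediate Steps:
S(c, R) = -2*R
u = -6580 (u = 10325 - 16905 = -6580)
(u - 25004)*(S(-2, -160) + j) = (-6580 - 25004)*(-2*(-160) + 11054) = -31584*(320 + 11054) = -31584*11374 = -359236416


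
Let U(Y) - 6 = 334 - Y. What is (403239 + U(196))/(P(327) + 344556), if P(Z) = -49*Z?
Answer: 134461/109511 ≈ 1.2278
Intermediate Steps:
U(Y) = 340 - Y (U(Y) = 6 + (334 - Y) = 340 - Y)
(403239 + U(196))/(P(327) + 344556) = (403239 + (340 - 1*196))/(-49*327 + 344556) = (403239 + (340 - 196))/(-16023 + 344556) = (403239 + 144)/328533 = 403383*(1/328533) = 134461/109511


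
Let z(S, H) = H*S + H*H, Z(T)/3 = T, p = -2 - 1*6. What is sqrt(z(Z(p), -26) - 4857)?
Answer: I*sqrt(3557) ≈ 59.641*I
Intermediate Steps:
p = -8 (p = -2 - 6 = -8)
Z(T) = 3*T
z(S, H) = H**2 + H*S (z(S, H) = H*S + H**2 = H**2 + H*S)
sqrt(z(Z(p), -26) - 4857) = sqrt(-26*(-26 + 3*(-8)) - 4857) = sqrt(-26*(-26 - 24) - 4857) = sqrt(-26*(-50) - 4857) = sqrt(1300 - 4857) = sqrt(-3557) = I*sqrt(3557)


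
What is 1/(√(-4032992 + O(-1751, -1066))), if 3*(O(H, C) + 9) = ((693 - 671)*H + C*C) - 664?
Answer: -I*√33005499/11001833 ≈ -0.00052219*I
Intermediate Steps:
O(H, C) = -691/3 + C²/3 + 22*H/3 (O(H, C) = -9 + (((693 - 671)*H + C*C) - 664)/3 = -9 + ((22*H + C²) - 664)/3 = -9 + ((C² + 22*H) - 664)/3 = -9 + (-664 + C² + 22*H)/3 = -9 + (-664/3 + C²/3 + 22*H/3) = -691/3 + C²/3 + 22*H/3)
1/(√(-4032992 + O(-1751, -1066))) = 1/(√(-4032992 + (-691/3 + (⅓)*(-1066)² + (22/3)*(-1751)))) = 1/(√(-4032992 + (-691/3 + (⅓)*1136356 - 38522/3))) = 1/(√(-4032992 + (-691/3 + 1136356/3 - 38522/3))) = 1/(√(-4032992 + 1097143/3)) = 1/(√(-11001833/3)) = 1/(I*√33005499/3) = -I*√33005499/11001833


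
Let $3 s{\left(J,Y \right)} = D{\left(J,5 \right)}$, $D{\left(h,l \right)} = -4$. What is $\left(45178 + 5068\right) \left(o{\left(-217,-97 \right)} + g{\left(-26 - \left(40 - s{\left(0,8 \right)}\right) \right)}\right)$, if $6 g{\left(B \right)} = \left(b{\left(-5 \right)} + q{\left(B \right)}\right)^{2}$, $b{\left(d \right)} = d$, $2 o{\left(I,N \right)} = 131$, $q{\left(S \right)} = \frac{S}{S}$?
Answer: $\frac{10275307}{3} \approx 3.4251 \cdot 10^{6}$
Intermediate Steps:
$q{\left(S \right)} = 1$
$o{\left(I,N \right)} = \frac{131}{2}$ ($o{\left(I,N \right)} = \frac{1}{2} \cdot 131 = \frac{131}{2}$)
$s{\left(J,Y \right)} = - \frac{4}{3}$ ($s{\left(J,Y \right)} = \frac{1}{3} \left(-4\right) = - \frac{4}{3}$)
$g{\left(B \right)} = \frac{8}{3}$ ($g{\left(B \right)} = \frac{\left(-5 + 1\right)^{2}}{6} = \frac{\left(-4\right)^{2}}{6} = \frac{1}{6} \cdot 16 = \frac{8}{3}$)
$\left(45178 + 5068\right) \left(o{\left(-217,-97 \right)} + g{\left(-26 - \left(40 - s{\left(0,8 \right)}\right) \right)}\right) = \left(45178 + 5068\right) \left(\frac{131}{2} + \frac{8}{3}\right) = 50246 \cdot \frac{409}{6} = \frac{10275307}{3}$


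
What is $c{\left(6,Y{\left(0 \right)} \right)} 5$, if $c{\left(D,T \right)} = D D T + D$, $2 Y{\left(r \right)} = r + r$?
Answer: $30$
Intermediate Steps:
$Y{\left(r \right)} = r$ ($Y{\left(r \right)} = \frac{r + r}{2} = \frac{2 r}{2} = r$)
$c{\left(D,T \right)} = D + T D^{2}$ ($c{\left(D,T \right)} = D^{2} T + D = T D^{2} + D = D + T D^{2}$)
$c{\left(6,Y{\left(0 \right)} \right)} 5 = 6 \left(1 + 6 \cdot 0\right) 5 = 6 \left(1 + 0\right) 5 = 6 \cdot 1 \cdot 5 = 6 \cdot 5 = 30$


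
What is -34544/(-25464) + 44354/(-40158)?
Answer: 5370577/21303819 ≈ 0.25209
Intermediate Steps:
-34544/(-25464) + 44354/(-40158) = -34544*(-1/25464) + 44354*(-1/40158) = 4318/3183 - 22177/20079 = 5370577/21303819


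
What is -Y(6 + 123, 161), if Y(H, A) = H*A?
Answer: -20769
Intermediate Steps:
Y(H, A) = A*H
-Y(6 + 123, 161) = -161*(6 + 123) = -161*129 = -1*20769 = -20769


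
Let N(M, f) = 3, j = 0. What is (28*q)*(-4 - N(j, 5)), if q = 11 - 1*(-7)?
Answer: -3528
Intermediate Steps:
q = 18 (q = 11 + 7 = 18)
(28*q)*(-4 - N(j, 5)) = (28*18)*(-4 - 1*3) = 504*(-4 - 3) = 504*(-7) = -3528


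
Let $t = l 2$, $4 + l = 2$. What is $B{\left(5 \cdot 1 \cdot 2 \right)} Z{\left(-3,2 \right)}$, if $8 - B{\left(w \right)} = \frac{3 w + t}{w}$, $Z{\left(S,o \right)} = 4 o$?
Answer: $\frac{216}{5} \approx 43.2$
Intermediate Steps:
$l = -2$ ($l = -4 + 2 = -2$)
$t = -4$ ($t = \left(-2\right) 2 = -4$)
$B{\left(w \right)} = 8 - \frac{-4 + 3 w}{w}$ ($B{\left(w \right)} = 8 - \frac{3 w - 4}{w} = 8 - \frac{-4 + 3 w}{w}$)
$B{\left(5 \cdot 1 \cdot 2 \right)} Z{\left(-3,2 \right)} = \left(5 + \frac{4}{5 \cdot 1 \cdot 2}\right) 4 \cdot 2 = \left(5 + \frac{4}{5 \cdot 2}\right) 8 = \left(5 + \frac{4}{10}\right) 8 = \left(5 + 4 \cdot \frac{1}{10}\right) 8 = \left(5 + \frac{2}{5}\right) 8 = \frac{27}{5} \cdot 8 = \frac{216}{5}$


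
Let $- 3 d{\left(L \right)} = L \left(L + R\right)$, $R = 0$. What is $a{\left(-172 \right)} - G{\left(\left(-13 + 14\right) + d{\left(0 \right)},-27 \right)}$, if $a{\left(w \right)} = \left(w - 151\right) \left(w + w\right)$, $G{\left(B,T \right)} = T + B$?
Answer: $111138$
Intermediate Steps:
$d{\left(L \right)} = - \frac{L^{2}}{3}$ ($d{\left(L \right)} = - \frac{L \left(L + 0\right)}{3} = - \frac{L L}{3} = - \frac{L^{2}}{3}$)
$G{\left(B,T \right)} = B + T$
$a{\left(w \right)} = 2 w \left(-151 + w\right)$ ($a{\left(w \right)} = \left(-151 + w\right) 2 w = 2 w \left(-151 + w\right)$)
$a{\left(-172 \right)} - G{\left(\left(-13 + 14\right) + d{\left(0 \right)},-27 \right)} = 2 \left(-172\right) \left(-151 - 172\right) - \left(\left(\left(-13 + 14\right) - \frac{0^{2}}{3}\right) - 27\right) = 2 \left(-172\right) \left(-323\right) - \left(\left(1 - 0\right) - 27\right) = 111112 - \left(\left(1 + 0\right) - 27\right) = 111112 - \left(1 - 27\right) = 111112 - -26 = 111112 + 26 = 111138$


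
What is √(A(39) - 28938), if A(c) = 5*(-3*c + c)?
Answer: 4*I*√1833 ≈ 171.25*I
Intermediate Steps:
A(c) = -10*c (A(c) = 5*(-2*c) = -10*c)
√(A(39) - 28938) = √(-10*39 - 28938) = √(-390 - 28938) = √(-29328) = 4*I*√1833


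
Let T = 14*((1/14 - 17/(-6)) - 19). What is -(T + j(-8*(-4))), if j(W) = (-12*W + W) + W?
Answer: 1636/3 ≈ 545.33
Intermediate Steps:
j(W) = -10*W (j(W) = -11*W + W = -10*W)
T = -676/3 (T = 14*((1*(1/14) - 17*(-⅙)) - 19) = 14*((1/14 + 17/6) - 19) = 14*(61/21 - 19) = 14*(-338/21) = -676/3 ≈ -225.33)
-(T + j(-8*(-4))) = -(-676/3 - (-80)*(-4)) = -(-676/3 - 10*32) = -(-676/3 - 320) = -1*(-1636/3) = 1636/3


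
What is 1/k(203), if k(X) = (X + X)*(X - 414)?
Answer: -1/85666 ≈ -1.1673e-5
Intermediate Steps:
k(X) = 2*X*(-414 + X) (k(X) = (2*X)*(-414 + X) = 2*X*(-414 + X))
1/k(203) = 1/(2*203*(-414 + 203)) = 1/(2*203*(-211)) = 1/(-85666) = -1/85666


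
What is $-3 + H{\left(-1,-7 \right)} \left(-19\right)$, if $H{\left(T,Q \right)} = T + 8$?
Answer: $-136$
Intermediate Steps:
$H{\left(T,Q \right)} = 8 + T$
$-3 + H{\left(-1,-7 \right)} \left(-19\right) = -3 + \left(8 - 1\right) \left(-19\right) = -3 + 7 \left(-19\right) = -3 - 133 = -136$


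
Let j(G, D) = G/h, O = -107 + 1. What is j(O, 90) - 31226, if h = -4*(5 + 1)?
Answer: -374659/12 ≈ -31222.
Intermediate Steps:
O = -106
h = -24 (h = -4*6 = -24)
j(G, D) = -G/24 (j(G, D) = G/(-24) = G*(-1/24) = -G/24)
j(O, 90) - 31226 = -1/24*(-106) - 31226 = 53/12 - 31226 = -374659/12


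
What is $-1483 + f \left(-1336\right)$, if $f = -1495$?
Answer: $1995837$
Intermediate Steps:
$-1483 + f \left(-1336\right) = -1483 - -1997320 = -1483 + 1997320 = 1995837$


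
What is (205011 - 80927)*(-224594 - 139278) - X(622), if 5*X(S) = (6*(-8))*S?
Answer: -225753436384/5 ≈ -4.5151e+10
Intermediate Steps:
X(S) = -48*S/5 (X(S) = ((6*(-8))*S)/5 = (-48*S)/5 = -48*S/5)
(205011 - 80927)*(-224594 - 139278) - X(622) = (205011 - 80927)*(-224594 - 139278) - (-48)*622/5 = 124084*(-363872) - 1*(-29856/5) = -45150693248 + 29856/5 = -225753436384/5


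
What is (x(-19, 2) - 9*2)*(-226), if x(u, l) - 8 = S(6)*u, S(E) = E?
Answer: 28024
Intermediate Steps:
x(u, l) = 8 + 6*u
(x(-19, 2) - 9*2)*(-226) = ((8 + 6*(-19)) - 9*2)*(-226) = ((8 - 114) - 18)*(-226) = (-106 - 18)*(-226) = -124*(-226) = 28024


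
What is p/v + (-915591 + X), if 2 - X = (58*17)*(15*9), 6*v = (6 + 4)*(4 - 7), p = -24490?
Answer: -1043801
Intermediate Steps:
v = -5 (v = ((6 + 4)*(4 - 7))/6 = (10*(-3))/6 = (1/6)*(-30) = -5)
X = -133108 (X = 2 - 58*17*15*9 = 2 - 986*135 = 2 - 1*133110 = 2 - 133110 = -133108)
p/v + (-915591 + X) = -24490/(-5) + (-915591 - 133108) = -1/5*(-24490) - 1048699 = 4898 - 1048699 = -1043801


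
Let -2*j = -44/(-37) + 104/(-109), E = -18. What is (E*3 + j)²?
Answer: 47635681536/16265089 ≈ 2928.7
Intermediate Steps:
j = -474/4033 (j = -(-44/(-37) + 104/(-109))/2 = -(-44*(-1/37) + 104*(-1/109))/2 = -(44/37 - 104/109)/2 = -½*948/4033 = -474/4033 ≈ -0.11753)
(E*3 + j)² = (-18*3 - 474/4033)² = (-54 - 474/4033)² = (-218256/4033)² = 47635681536/16265089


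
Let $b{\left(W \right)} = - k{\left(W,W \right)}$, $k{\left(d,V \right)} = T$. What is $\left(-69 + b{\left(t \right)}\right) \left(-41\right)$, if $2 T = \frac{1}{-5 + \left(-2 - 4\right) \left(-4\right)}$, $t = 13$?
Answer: $\frac{107543}{38} \approx 2830.1$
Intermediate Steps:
$T = \frac{1}{38}$ ($T = \frac{1}{2 \left(-5 + \left(-2 - 4\right) \left(-4\right)\right)} = \frac{1}{2 \left(-5 - -24\right)} = \frac{1}{2 \left(-5 + 24\right)} = \frac{1}{2 \cdot 19} = \frac{1}{2} \cdot \frac{1}{19} = \frac{1}{38} \approx 0.026316$)
$k{\left(d,V \right)} = \frac{1}{38}$
$b{\left(W \right)} = - \frac{1}{38}$ ($b{\left(W \right)} = \left(-1\right) \frac{1}{38} = - \frac{1}{38}$)
$\left(-69 + b{\left(t \right)}\right) \left(-41\right) = \left(-69 - \frac{1}{38}\right) \left(-41\right) = \left(- \frac{2623}{38}\right) \left(-41\right) = \frac{107543}{38}$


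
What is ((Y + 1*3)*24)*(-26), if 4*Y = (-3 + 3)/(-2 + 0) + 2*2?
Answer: -2496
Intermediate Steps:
Y = 1 (Y = ((-3 + 3)/(-2 + 0) + 2*2)/4 = (0/(-2) + 4)/4 = (0*(-1/2) + 4)/4 = (0 + 4)/4 = (1/4)*4 = 1)
((Y + 1*3)*24)*(-26) = ((1 + 1*3)*24)*(-26) = ((1 + 3)*24)*(-26) = (4*24)*(-26) = 96*(-26) = -2496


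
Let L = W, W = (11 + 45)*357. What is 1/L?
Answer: 1/19992 ≈ 5.0020e-5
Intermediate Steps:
W = 19992 (W = 56*357 = 19992)
L = 19992
1/L = 1/19992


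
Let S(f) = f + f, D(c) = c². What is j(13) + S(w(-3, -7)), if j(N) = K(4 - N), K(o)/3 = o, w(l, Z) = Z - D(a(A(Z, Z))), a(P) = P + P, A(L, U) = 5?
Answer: -241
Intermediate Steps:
a(P) = 2*P
w(l, Z) = -100 + Z (w(l, Z) = Z - (2*5)² = Z - 1*10² = Z - 1*100 = Z - 100 = -100 + Z)
K(o) = 3*o
j(N) = 12 - 3*N (j(N) = 3*(4 - N) = 12 - 3*N)
S(f) = 2*f
j(13) + S(w(-3, -7)) = (12 - 3*13) + 2*(-100 - 7) = (12 - 39) + 2*(-107) = -27 - 214 = -241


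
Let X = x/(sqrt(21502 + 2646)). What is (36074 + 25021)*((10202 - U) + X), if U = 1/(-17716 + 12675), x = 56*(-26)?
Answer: 3142010949885/5041 - 44477160*sqrt(6037)/6037 ≈ 6.2272e+8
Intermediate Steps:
x = -1456
X = -728*sqrt(6037)/6037 (X = -1456/sqrt(21502 + 2646) = -1456*sqrt(6037)/12074 = -728*sqrt(6037)/6037 ≈ -9.3696)
U = -1/5041 (U = 1/(-5041) = -1/5041 ≈ -0.00019837)
(36074 + 25021)*((10202 - U) + X) = (36074 + 25021)*((10202 - 1*(-1/5041)) - 728*sqrt(6037)/6037) = 61095*((10202 + 1/5041) - 728*sqrt(6037)/6037) = 61095*(51428283/5041 - 728*sqrt(6037)/6037) = 3142010949885/5041 - 44477160*sqrt(6037)/6037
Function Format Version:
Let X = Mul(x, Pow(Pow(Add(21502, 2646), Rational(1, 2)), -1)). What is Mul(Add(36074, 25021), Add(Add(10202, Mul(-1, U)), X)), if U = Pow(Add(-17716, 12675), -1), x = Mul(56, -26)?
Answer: Add(Rational(3142010949885, 5041), Mul(Rational(-44477160, 6037), Pow(6037, Rational(1, 2)))) ≈ 6.2272e+8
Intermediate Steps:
x = -1456
X = Mul(Rational(-728, 6037), Pow(6037, Rational(1, 2))) (X = Mul(-1456, Pow(Pow(Add(21502, 2646), Rational(1, 2)), -1)) = Mul(-1456, Pow(Pow(24148, Rational(1, 2)), -1)) = Mul(-1456, Pow(Mul(2, Pow(6037, Rational(1, 2))), -1)) = Mul(-1456, Mul(Rational(1, 12074), Pow(6037, Rational(1, 2)))) = Mul(Rational(-728, 6037), Pow(6037, Rational(1, 2))) ≈ -9.3696)
U = Rational(-1, 5041) (U = Pow(-5041, -1) = Rational(-1, 5041) ≈ -0.00019837)
Mul(Add(36074, 25021), Add(Add(10202, Mul(-1, U)), X)) = Mul(Add(36074, 25021), Add(Add(10202, Mul(-1, Rational(-1, 5041))), Mul(Rational(-728, 6037), Pow(6037, Rational(1, 2))))) = Mul(61095, Add(Add(10202, Rational(1, 5041)), Mul(Rational(-728, 6037), Pow(6037, Rational(1, 2))))) = Mul(61095, Add(Rational(51428283, 5041), Mul(Rational(-728, 6037), Pow(6037, Rational(1, 2))))) = Add(Rational(3142010949885, 5041), Mul(Rational(-44477160, 6037), Pow(6037, Rational(1, 2))))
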